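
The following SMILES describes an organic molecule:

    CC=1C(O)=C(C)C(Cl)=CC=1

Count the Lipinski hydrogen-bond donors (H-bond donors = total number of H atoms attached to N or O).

1

Donors: find every N or O and count the H atoms it carries.
  atom 4 (O): bond orders sum to 1 → 1 H
Lipinski HBD = 1.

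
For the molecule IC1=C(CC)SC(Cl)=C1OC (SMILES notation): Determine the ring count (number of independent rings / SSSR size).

In SMILES, each pair of matching ring-closure digits denotes one ring-closing bond; the number of such bonds equals the number of independent rings.
Ring-closure bonds here: 1.

1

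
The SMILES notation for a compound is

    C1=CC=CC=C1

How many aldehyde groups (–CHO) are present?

Scan the SMILES for the aldehyde motif — none present.

0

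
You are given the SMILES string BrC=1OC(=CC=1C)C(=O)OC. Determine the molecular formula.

C7H7BrO3

Walk through each heavy atom and fill implicit hydrogens from standard valence (C 4, N 3, O 2, S 2, halogen 1):
  atom 1: Br (halogen, monovalent) → 0 H
  atom 2: C, bond orders sum to 4 (valence 4) → 0 H
  atom 3: O, bond orders sum to 2 (valence 2) → 0 H
  atom 4: C, bond orders sum to 4 (valence 4) → 0 H
  atom 5: C, bond orders sum to 3 (valence 4) → 1 H
  atom 6: C, bond orders sum to 4 (valence 4) → 0 H
  atom 7: C, bond orders sum to 1 (valence 4) → 3 H
  atom 8: C, bond orders sum to 4 (valence 4) → 0 H
  atom 9: O, bond orders sum to 2 (valence 2) → 0 H
  atom 10: O, bond orders sum to 2 (valence 2) → 0 H
  atom 11: C, bond orders sum to 1 (valence 4) → 3 H
Totals → C:7, H:7, Br:1, O:3.
In Hill order: C7H7BrO3.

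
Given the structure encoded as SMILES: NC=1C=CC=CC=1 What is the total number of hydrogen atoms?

7

Walk through each heavy atom and fill implicit hydrogens from standard valence (C 4, N 3, O 2, S 2, halogen 1):
  atom 1: N, bond orders sum to 1 (valence 3) → 2 H
  atom 2: C, bond orders sum to 4 (valence 4) → 0 H
  atom 3: C, bond orders sum to 3 (valence 4) → 1 H
  atom 4: C, bond orders sum to 3 (valence 4) → 1 H
  atom 5: C, bond orders sum to 3 (valence 4) → 1 H
  atom 6: C, bond orders sum to 3 (valence 4) → 1 H
  atom 7: C, bond orders sum to 3 (valence 4) → 1 H
Total hydrogens: 7.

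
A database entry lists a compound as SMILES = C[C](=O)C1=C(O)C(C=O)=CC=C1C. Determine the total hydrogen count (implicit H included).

10

Walk through each heavy atom and fill implicit hydrogens from standard valence (C 4, N 3, O 2, S 2, halogen 1):
  atom 1: C, bond orders sum to 1 (valence 4) → 3 H
  atom 2: C with explicit H count 0
  atom 3: O, bond orders sum to 2 (valence 2) → 0 H
  atom 4: C, bond orders sum to 4 (valence 4) → 0 H
  atom 5: C, bond orders sum to 4 (valence 4) → 0 H
  atom 6: O, bond orders sum to 1 (valence 2) → 1 H
  atom 7: C, bond orders sum to 4 (valence 4) → 0 H
  atom 8: C, bond orders sum to 3 (valence 4) → 1 H
  atom 9: O, bond orders sum to 2 (valence 2) → 0 H
  atom 10: C, bond orders sum to 3 (valence 4) → 1 H
  atom 11: C, bond orders sum to 3 (valence 4) → 1 H
  atom 12: C, bond orders sum to 4 (valence 4) → 0 H
  atom 13: C, bond orders sum to 1 (valence 4) → 3 H
Total hydrogens: 10.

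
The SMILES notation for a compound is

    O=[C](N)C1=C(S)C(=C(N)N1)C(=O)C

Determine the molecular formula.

Walk through each heavy atom and fill implicit hydrogens from standard valence (C 4, N 3, O 2, S 2, halogen 1):
  atom 1: O, bond orders sum to 2 (valence 2) → 0 H
  atom 2: C with explicit H count 0
  atom 3: N, bond orders sum to 1 (valence 3) → 2 H
  atom 4: C, bond orders sum to 4 (valence 4) → 0 H
  atom 5: C, bond orders sum to 4 (valence 4) → 0 H
  atom 6: S, bond orders sum to 1 (valence 2) → 1 H
  atom 7: C, bond orders sum to 4 (valence 4) → 0 H
  atom 8: C, bond orders sum to 4 (valence 4) → 0 H
  atom 9: N, bond orders sum to 1 (valence 3) → 2 H
  atom 10: N, bond orders sum to 2 (valence 3) → 1 H
  atom 11: C, bond orders sum to 4 (valence 4) → 0 H
  atom 12: O, bond orders sum to 2 (valence 2) → 0 H
  atom 13: C, bond orders sum to 1 (valence 4) → 3 H
Totals → C:7, H:9, N:3, O:2, S:1.
In Hill order: C7H9N3O2S.

C7H9N3O2S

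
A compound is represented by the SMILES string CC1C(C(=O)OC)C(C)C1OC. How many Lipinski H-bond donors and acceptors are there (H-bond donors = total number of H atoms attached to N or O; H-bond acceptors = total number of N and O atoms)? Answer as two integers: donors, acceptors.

Donors: find every N or O and count the H atoms it carries.
  atom 5 (O): bond orders sum to 2 → 0 H
  atom 6 (O): bond orders sum to 2 → 0 H
  atom 11 (O): bond orders sum to 2 → 0 H
Lipinski HBD = 0.
Acceptors: N atoms = 0, O atoms = 3 → HBA = 3.

0, 3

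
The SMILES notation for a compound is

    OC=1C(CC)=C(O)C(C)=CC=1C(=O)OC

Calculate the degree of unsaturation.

Degree of unsaturation = (number of rings) + (number of π bonds).
Ring closures in the SMILES: 1.
π bonds: 4 double bonds (each 1 DoU) → 4 DoU from unsaturation.
Total DoU = 1 + 4 = 5.

5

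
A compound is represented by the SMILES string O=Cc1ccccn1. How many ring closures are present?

1

In SMILES, each pair of matching ring-closure digits denotes one ring-closing bond; the number of such bonds equals the number of independent rings.
Ring-closure bonds here: 1.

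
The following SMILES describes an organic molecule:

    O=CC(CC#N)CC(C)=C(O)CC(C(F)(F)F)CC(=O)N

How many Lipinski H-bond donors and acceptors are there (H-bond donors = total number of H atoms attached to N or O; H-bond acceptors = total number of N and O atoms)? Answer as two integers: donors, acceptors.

Donors: find every N or O and count the H atoms it carries.
  atom 1 (O): bond orders sum to 2 → 0 H
  atom 6 (N): bond orders sum to 3 → 0 H
  atom 11 (O): bond orders sum to 1 → 1 H
  atom 20 (O): bond orders sum to 2 → 0 H
  atom 21 (N): bond orders sum to 1 → 2 H
Lipinski HBD = 3.
Acceptors: N atoms = 2, O atoms = 3 → HBA = 5.

3, 5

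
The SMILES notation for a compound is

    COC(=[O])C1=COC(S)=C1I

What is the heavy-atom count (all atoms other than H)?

Every atom symbol written in the SMILES (organic subset) is one heavy atom; implicit H are not written.
Heavy atoms by element → C:6, I:1, O:3, S:1.
Total: 11.

11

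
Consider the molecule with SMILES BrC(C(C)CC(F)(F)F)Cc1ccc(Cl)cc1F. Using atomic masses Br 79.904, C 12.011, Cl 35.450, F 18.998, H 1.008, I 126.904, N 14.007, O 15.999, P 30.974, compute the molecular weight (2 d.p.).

First, the molecular formula is C12H12BrClF4 (counting implicit H from valence).
  Br: 1 × 79.904 = 79.904
  C: 12 × 12.011 = 144.132
  Cl: 1 × 35.450 = 35.450
  F: 4 × 18.998 = 75.992
  H: 12 × 1.008 = 12.096
Sum: 1×79.904 + 12×12.011 + 1×35.450 + 4×18.998 + 12×1.008 = 347.574 → 347.57 g/mol.

347.57 g/mol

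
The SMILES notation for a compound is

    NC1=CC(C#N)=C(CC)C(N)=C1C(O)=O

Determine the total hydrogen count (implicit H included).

11

Walk through each heavy atom and fill implicit hydrogens from standard valence (C 4, N 3, O 2, S 2, halogen 1):
  atom 1: N, bond orders sum to 1 (valence 3) → 2 H
  atom 2: C, bond orders sum to 4 (valence 4) → 0 H
  atom 3: C, bond orders sum to 3 (valence 4) → 1 H
  atom 4: C, bond orders sum to 4 (valence 4) → 0 H
  atom 5: C, bond orders sum to 4 (valence 4) → 0 H
  atom 6: N, bond orders sum to 3 (valence 3) → 0 H
  atom 7: C, bond orders sum to 4 (valence 4) → 0 H
  atom 8: C, bond orders sum to 2 (valence 4) → 2 H
  atom 9: C, bond orders sum to 1 (valence 4) → 3 H
  atom 10: C, bond orders sum to 4 (valence 4) → 0 H
  atom 11: N, bond orders sum to 1 (valence 3) → 2 H
  atom 12: C, bond orders sum to 4 (valence 4) → 0 H
  atom 13: C, bond orders sum to 4 (valence 4) → 0 H
  atom 14: O, bond orders sum to 1 (valence 2) → 1 H
  atom 15: O, bond orders sum to 2 (valence 2) → 0 H
Total hydrogens: 11.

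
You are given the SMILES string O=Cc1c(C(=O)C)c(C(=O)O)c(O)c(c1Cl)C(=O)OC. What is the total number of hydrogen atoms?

9

Walk through each heavy atom and fill implicit hydrogens from standard valence (C 4, N 3, O 2, S 2, halogen 1); for lowercase aromatic atoms, an aromatic c carries 1 H when it has two neighbours and 0 H with three, and aromatic n carries 0 H:
  atom 1: O, bond orders sum to 2 (valence 2) → 0 H
  atom 2: C, bond orders sum to 3 (valence 4) → 1 H
  atom 3: aromatic c, 3 neighbours → 0 H
  atom 4: aromatic c, 3 neighbours → 0 H
  atom 5: C, bond orders sum to 4 (valence 4) → 0 H
  atom 6: O, bond orders sum to 2 (valence 2) → 0 H
  atom 7: C, bond orders sum to 1 (valence 4) → 3 H
  atom 8: aromatic c, 3 neighbours → 0 H
  atom 9: C, bond orders sum to 4 (valence 4) → 0 H
  atom 10: O, bond orders sum to 2 (valence 2) → 0 H
  atom 11: O, bond orders sum to 1 (valence 2) → 1 H
  atom 12: aromatic c, 3 neighbours → 0 H
  atom 13: O, bond orders sum to 1 (valence 2) → 1 H
  atom 14: aromatic c, 3 neighbours → 0 H
  atom 15: aromatic c, 3 neighbours → 0 H
  atom 16: Cl (halogen, monovalent) → 0 H
  atom 17: C, bond orders sum to 4 (valence 4) → 0 H
  atom 18: O, bond orders sum to 2 (valence 2) → 0 H
  atom 19: O, bond orders sum to 2 (valence 2) → 0 H
  atom 20: C, bond orders sum to 1 (valence 4) → 3 H
Total hydrogens: 9.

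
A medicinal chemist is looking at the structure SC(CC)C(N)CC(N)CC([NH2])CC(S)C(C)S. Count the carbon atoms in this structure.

12

Count every carbon token in the SMILES (each C, including those in ring-closure positions and inside branches).
Carbon count: 12.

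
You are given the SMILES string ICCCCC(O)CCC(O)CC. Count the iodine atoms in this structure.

1

Scan the SMILES for I atoms (remember two-letter symbols like Cl and Br are single atoms).
Iodine count: 1.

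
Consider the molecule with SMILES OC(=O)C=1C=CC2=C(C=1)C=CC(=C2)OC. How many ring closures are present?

In SMILES, each pair of matching ring-closure digits denotes one ring-closing bond; the number of such bonds equals the number of independent rings.
Ring-closure bonds here: 2.

2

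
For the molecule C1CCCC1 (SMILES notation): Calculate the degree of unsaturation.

Degree of unsaturation = (number of rings) + (number of π bonds).
Ring closures in the SMILES: 1.
π bonds: none → 0 DoU from unsaturation.
Total DoU = 1 + 0 = 1.

1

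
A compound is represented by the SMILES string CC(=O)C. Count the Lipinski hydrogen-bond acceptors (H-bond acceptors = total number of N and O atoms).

N atoms: 0; O atoms: 1.
Lipinski HBA = 0 + 1 = 1.

1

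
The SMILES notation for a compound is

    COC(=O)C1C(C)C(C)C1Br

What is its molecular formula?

C8H13BrO2

Walk through each heavy atom and fill implicit hydrogens from standard valence (C 4, N 3, O 2, S 2, halogen 1):
  atom 1: C, bond orders sum to 1 (valence 4) → 3 H
  atom 2: O, bond orders sum to 2 (valence 2) → 0 H
  atom 3: C, bond orders sum to 4 (valence 4) → 0 H
  atom 4: O, bond orders sum to 2 (valence 2) → 0 H
  atom 5: C, bond orders sum to 3 (valence 4) → 1 H
  atom 6: C, bond orders sum to 3 (valence 4) → 1 H
  atom 7: C, bond orders sum to 1 (valence 4) → 3 H
  atom 8: C, bond orders sum to 3 (valence 4) → 1 H
  atom 9: C, bond orders sum to 1 (valence 4) → 3 H
  atom 10: C, bond orders sum to 3 (valence 4) → 1 H
  atom 11: Br (halogen, monovalent) → 0 H
Totals → C:8, H:13, Br:1, O:2.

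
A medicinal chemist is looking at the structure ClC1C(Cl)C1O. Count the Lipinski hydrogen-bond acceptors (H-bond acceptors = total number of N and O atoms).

1

N atoms: 0; O atoms: 1.
Lipinski HBA = 0 + 1 = 1.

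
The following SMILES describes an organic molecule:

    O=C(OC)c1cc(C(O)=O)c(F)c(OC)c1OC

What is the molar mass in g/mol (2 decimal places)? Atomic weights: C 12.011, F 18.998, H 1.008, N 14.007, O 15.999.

First, the molecular formula is C11H11FO6 (counting implicit H from valence).
  C: 11 × 12.011 = 132.121
  F: 1 × 18.998 = 18.998
  H: 11 × 1.008 = 11.088
  O: 6 × 15.999 = 95.994
Sum: 11×12.011 + 1×18.998 + 11×1.008 + 6×15.999 = 258.201 → 258.20 g/mol.

258.20 g/mol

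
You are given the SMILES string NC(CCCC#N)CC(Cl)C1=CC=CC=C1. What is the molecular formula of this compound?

C13H17ClN2

Walk through each heavy atom and fill implicit hydrogens from standard valence (C 4, N 3, O 2, S 2, halogen 1):
  atom 1: N, bond orders sum to 1 (valence 3) → 2 H
  atom 2: C, bond orders sum to 3 (valence 4) → 1 H
  atom 3: C, bond orders sum to 2 (valence 4) → 2 H
  atom 4: C, bond orders sum to 2 (valence 4) → 2 H
  atom 5: C, bond orders sum to 2 (valence 4) → 2 H
  atom 6: C, bond orders sum to 4 (valence 4) → 0 H
  atom 7: N, bond orders sum to 3 (valence 3) → 0 H
  atom 8: C, bond orders sum to 2 (valence 4) → 2 H
  atom 9: C, bond orders sum to 3 (valence 4) → 1 H
  atom 10: Cl (halogen, monovalent) → 0 H
  atom 11: C, bond orders sum to 4 (valence 4) → 0 H
  atom 12: C, bond orders sum to 3 (valence 4) → 1 H
  atom 13: C, bond orders sum to 3 (valence 4) → 1 H
  atom 14: C, bond orders sum to 3 (valence 4) → 1 H
  atom 15: C, bond orders sum to 3 (valence 4) → 1 H
  atom 16: C, bond orders sum to 3 (valence 4) → 1 H
Totals → C:13, H:17, Cl:1, N:2.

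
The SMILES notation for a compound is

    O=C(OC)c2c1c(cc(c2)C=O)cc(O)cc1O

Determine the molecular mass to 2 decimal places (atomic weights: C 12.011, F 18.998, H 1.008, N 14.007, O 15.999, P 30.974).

First, the molecular formula is C13H10O5 (counting implicit H from valence).
  C: 13 × 12.011 = 156.143
  H: 10 × 1.008 = 10.080
  O: 5 × 15.999 = 79.995
Sum: 13×12.011 + 10×1.008 + 5×15.999 = 246.218 → 246.22 g/mol.

246.22 g/mol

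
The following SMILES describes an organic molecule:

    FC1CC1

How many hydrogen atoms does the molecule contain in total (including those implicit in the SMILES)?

Walk through each heavy atom and fill implicit hydrogens from standard valence (C 4, N 3, O 2, S 2, halogen 1):
  atom 1: F (halogen, monovalent) → 0 H
  atom 2: C, bond orders sum to 3 (valence 4) → 1 H
  atom 3: C, bond orders sum to 2 (valence 4) → 2 H
  atom 4: C, bond orders sum to 2 (valence 4) → 2 H
Total hydrogens: 5.

5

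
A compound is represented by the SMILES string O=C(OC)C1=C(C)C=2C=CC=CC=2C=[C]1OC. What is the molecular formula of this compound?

Walk through each heavy atom and fill implicit hydrogens from standard valence (C 4, N 3, O 2, S 2, halogen 1):
  atom 1: O, bond orders sum to 2 (valence 2) → 0 H
  atom 2: C, bond orders sum to 4 (valence 4) → 0 H
  atom 3: O, bond orders sum to 2 (valence 2) → 0 H
  atom 4: C, bond orders sum to 1 (valence 4) → 3 H
  atom 5: C, bond orders sum to 4 (valence 4) → 0 H
  atom 6: C, bond orders sum to 4 (valence 4) → 0 H
  atom 7: C, bond orders sum to 1 (valence 4) → 3 H
  atom 8: C, bond orders sum to 4 (valence 4) → 0 H
  atom 9: C, bond orders sum to 3 (valence 4) → 1 H
  atom 10: C, bond orders sum to 3 (valence 4) → 1 H
  atom 11: C, bond orders sum to 3 (valence 4) → 1 H
  atom 12: C, bond orders sum to 3 (valence 4) → 1 H
  atom 13: C, bond orders sum to 4 (valence 4) → 0 H
  atom 14: C, bond orders sum to 3 (valence 4) → 1 H
  atom 15: C with explicit H count 0
  atom 16: O, bond orders sum to 2 (valence 2) → 0 H
  atom 17: C, bond orders sum to 1 (valence 4) → 3 H
Totals → C:14, H:14, O:3.
In Hill order: C14H14O3.

C14H14O3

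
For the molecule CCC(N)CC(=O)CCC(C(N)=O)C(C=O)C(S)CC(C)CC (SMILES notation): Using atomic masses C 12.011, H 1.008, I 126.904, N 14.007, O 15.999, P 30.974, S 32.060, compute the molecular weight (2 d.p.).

First, the molecular formula is C17H32N2O3S (counting implicit H from valence).
  C: 17 × 12.011 = 204.187
  H: 32 × 1.008 = 32.256
  N: 2 × 14.007 = 28.014
  O: 3 × 15.999 = 47.997
  S: 1 × 32.060 = 32.060
Sum: 17×12.011 + 32×1.008 + 2×14.007 + 3×15.999 + 1×32.060 = 344.514 → 344.51 g/mol.

344.51 g/mol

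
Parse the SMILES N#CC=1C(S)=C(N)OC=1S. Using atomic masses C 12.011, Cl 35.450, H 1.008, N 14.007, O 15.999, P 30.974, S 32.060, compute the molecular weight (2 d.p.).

172.22 g/mol

First, the molecular formula is C5H4N2OS2 (counting implicit H from valence).
  C: 5 × 12.011 = 60.055
  H: 4 × 1.008 = 4.032
  N: 2 × 14.007 = 28.014
  O: 1 × 15.999 = 15.999
  S: 2 × 32.060 = 64.120
Sum: 5×12.011 + 4×1.008 + 2×14.007 + 1×15.999 + 2×32.060 = 172.220 → 172.22 g/mol.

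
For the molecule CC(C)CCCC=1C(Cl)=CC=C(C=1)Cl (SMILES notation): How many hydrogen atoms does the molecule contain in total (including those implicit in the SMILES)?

16

Walk through each heavy atom and fill implicit hydrogens from standard valence (C 4, N 3, O 2, S 2, halogen 1):
  atom 1: C, bond orders sum to 1 (valence 4) → 3 H
  atom 2: C, bond orders sum to 3 (valence 4) → 1 H
  atom 3: C, bond orders sum to 1 (valence 4) → 3 H
  atom 4: C, bond orders sum to 2 (valence 4) → 2 H
  atom 5: C, bond orders sum to 2 (valence 4) → 2 H
  atom 6: C, bond orders sum to 2 (valence 4) → 2 H
  atom 7: C, bond orders sum to 4 (valence 4) → 0 H
  atom 8: C, bond orders sum to 4 (valence 4) → 0 H
  atom 9: Cl (halogen, monovalent) → 0 H
  atom 10: C, bond orders sum to 3 (valence 4) → 1 H
  atom 11: C, bond orders sum to 3 (valence 4) → 1 H
  atom 12: C, bond orders sum to 4 (valence 4) → 0 H
  atom 13: C, bond orders sum to 3 (valence 4) → 1 H
  atom 14: Cl (halogen, monovalent) → 0 H
Total hydrogens: 16.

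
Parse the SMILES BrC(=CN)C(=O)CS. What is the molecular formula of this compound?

C4H6BrNOS

Walk through each heavy atom and fill implicit hydrogens from standard valence (C 4, N 3, O 2, S 2, halogen 1):
  atom 1: Br (halogen, monovalent) → 0 H
  atom 2: C, bond orders sum to 4 (valence 4) → 0 H
  atom 3: C, bond orders sum to 3 (valence 4) → 1 H
  atom 4: N, bond orders sum to 1 (valence 3) → 2 H
  atom 5: C, bond orders sum to 4 (valence 4) → 0 H
  atom 6: O, bond orders sum to 2 (valence 2) → 0 H
  atom 7: C, bond orders sum to 2 (valence 4) → 2 H
  atom 8: S, bond orders sum to 1 (valence 2) → 1 H
Totals → C:4, H:6, Br:1, N:1, O:1, S:1.
In Hill order: C4H6BrNOS.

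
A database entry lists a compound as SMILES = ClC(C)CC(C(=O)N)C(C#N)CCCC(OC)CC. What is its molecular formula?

Walk through each heavy atom and fill implicit hydrogens from standard valence (C 4, N 3, O 2, S 2, halogen 1):
  atom 1: Cl (halogen, monovalent) → 0 H
  atom 2: C, bond orders sum to 3 (valence 4) → 1 H
  atom 3: C, bond orders sum to 1 (valence 4) → 3 H
  atom 4: C, bond orders sum to 2 (valence 4) → 2 H
  atom 5: C, bond orders sum to 3 (valence 4) → 1 H
  atom 6: C, bond orders sum to 4 (valence 4) → 0 H
  atom 7: O, bond orders sum to 2 (valence 2) → 0 H
  atom 8: N, bond orders sum to 1 (valence 3) → 2 H
  atom 9: C, bond orders sum to 3 (valence 4) → 1 H
  atom 10: C, bond orders sum to 4 (valence 4) → 0 H
  atom 11: N, bond orders sum to 3 (valence 3) → 0 H
  atom 12: C, bond orders sum to 2 (valence 4) → 2 H
  atom 13: C, bond orders sum to 2 (valence 4) → 2 H
  atom 14: C, bond orders sum to 2 (valence 4) → 2 H
  atom 15: C, bond orders sum to 3 (valence 4) → 1 H
  atom 16: O, bond orders sum to 2 (valence 2) → 0 H
  atom 17: C, bond orders sum to 1 (valence 4) → 3 H
  atom 18: C, bond orders sum to 2 (valence 4) → 2 H
  atom 19: C, bond orders sum to 1 (valence 4) → 3 H
Totals → C:14, H:25, Cl:1, N:2, O:2.
In Hill order: C14H25ClN2O2.

C14H25ClN2O2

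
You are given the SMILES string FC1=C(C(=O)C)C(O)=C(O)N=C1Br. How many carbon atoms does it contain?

7

Count every carbon token in the SMILES (each C, including those in ring-closure positions and inside branches).
Carbon count: 7.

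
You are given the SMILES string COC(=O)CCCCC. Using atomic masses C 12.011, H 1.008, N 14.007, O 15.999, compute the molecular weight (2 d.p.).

130.19 g/mol

First, the molecular formula is C7H14O2 (counting implicit H from valence).
  C: 7 × 12.011 = 84.077
  H: 14 × 1.008 = 14.112
  O: 2 × 15.999 = 31.998
Sum: 7×12.011 + 14×1.008 + 2×15.999 = 130.187 → 130.19 g/mol.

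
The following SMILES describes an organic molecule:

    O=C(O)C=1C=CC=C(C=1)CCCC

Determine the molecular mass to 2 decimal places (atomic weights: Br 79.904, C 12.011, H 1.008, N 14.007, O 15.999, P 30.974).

178.23 g/mol

First, the molecular formula is C11H14O2 (counting implicit H from valence).
  C: 11 × 12.011 = 132.121
  H: 14 × 1.008 = 14.112
  O: 2 × 15.999 = 31.998
Sum: 11×12.011 + 14×1.008 + 2×15.999 = 178.231 → 178.23 g/mol.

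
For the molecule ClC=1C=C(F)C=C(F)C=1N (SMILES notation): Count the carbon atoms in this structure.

6

Count every carbon token in the SMILES (each C, including those in ring-closure positions and inside branches).
Carbon count: 6.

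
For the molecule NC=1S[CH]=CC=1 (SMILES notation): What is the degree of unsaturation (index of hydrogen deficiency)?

3

Degree of unsaturation = (number of rings) + (number of π bonds).
Ring closures in the SMILES: 1.
π bonds: 2 double bonds (each 1 DoU) → 2 DoU from unsaturation.
Total DoU = 1 + 2 = 3.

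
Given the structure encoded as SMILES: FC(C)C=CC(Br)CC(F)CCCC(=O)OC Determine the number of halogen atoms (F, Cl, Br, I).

3

Halogen atoms appear at heavy-atom positions 1, 7, 10 (1×Br, 2×F).
Other groups present: 1 alkene, 1 ester.
Halogen count: 3.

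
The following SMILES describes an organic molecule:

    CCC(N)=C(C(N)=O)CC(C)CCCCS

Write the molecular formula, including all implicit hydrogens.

Walk through each heavy atom and fill implicit hydrogens from standard valence (C 4, N 3, O 2, S 2, halogen 1):
  atom 1: C, bond orders sum to 1 (valence 4) → 3 H
  atom 2: C, bond orders sum to 2 (valence 4) → 2 H
  atom 3: C, bond orders sum to 4 (valence 4) → 0 H
  atom 4: N, bond orders sum to 1 (valence 3) → 2 H
  atom 5: C, bond orders sum to 4 (valence 4) → 0 H
  atom 6: C, bond orders sum to 4 (valence 4) → 0 H
  atom 7: N, bond orders sum to 1 (valence 3) → 2 H
  atom 8: O, bond orders sum to 2 (valence 2) → 0 H
  atom 9: C, bond orders sum to 2 (valence 4) → 2 H
  atom 10: C, bond orders sum to 3 (valence 4) → 1 H
  atom 11: C, bond orders sum to 1 (valence 4) → 3 H
  atom 12: C, bond orders sum to 2 (valence 4) → 2 H
  atom 13: C, bond orders sum to 2 (valence 4) → 2 H
  atom 14: C, bond orders sum to 2 (valence 4) → 2 H
  atom 15: C, bond orders sum to 2 (valence 4) → 2 H
  atom 16: S, bond orders sum to 1 (valence 2) → 1 H
Totals → C:12, H:24, N:2, O:1, S:1.

C12H24N2OS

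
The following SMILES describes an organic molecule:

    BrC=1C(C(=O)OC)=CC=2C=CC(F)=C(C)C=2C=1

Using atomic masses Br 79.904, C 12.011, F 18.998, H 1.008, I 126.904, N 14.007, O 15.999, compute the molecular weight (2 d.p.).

297.12 g/mol

First, the molecular formula is C13H10BrFO2 (counting implicit H from valence).
  Br: 1 × 79.904 = 79.904
  C: 13 × 12.011 = 156.143
  F: 1 × 18.998 = 18.998
  H: 10 × 1.008 = 10.080
  O: 2 × 15.999 = 31.998
Sum: 1×79.904 + 13×12.011 + 1×18.998 + 10×1.008 + 2×15.999 = 297.123 → 297.12 g/mol.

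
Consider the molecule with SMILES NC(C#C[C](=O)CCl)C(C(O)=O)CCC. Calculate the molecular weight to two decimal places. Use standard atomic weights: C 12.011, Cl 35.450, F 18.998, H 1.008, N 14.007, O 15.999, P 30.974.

First, the molecular formula is C10H14ClNO3 (counting implicit H from valence).
  C: 10 × 12.011 = 120.110
  Cl: 1 × 35.450 = 35.450
  H: 14 × 1.008 = 14.112
  N: 1 × 14.007 = 14.007
  O: 3 × 15.999 = 47.997
Sum: 10×12.011 + 1×35.450 + 14×1.008 + 1×14.007 + 3×15.999 = 231.676 → 231.68 g/mol.

231.68 g/mol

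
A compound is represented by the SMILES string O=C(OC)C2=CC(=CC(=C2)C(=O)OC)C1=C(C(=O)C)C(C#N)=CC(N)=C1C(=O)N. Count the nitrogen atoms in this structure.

3

Scan the SMILES for N atoms (remember two-letter symbols like Cl and Br are single atoms).
Nitrogen count: 3.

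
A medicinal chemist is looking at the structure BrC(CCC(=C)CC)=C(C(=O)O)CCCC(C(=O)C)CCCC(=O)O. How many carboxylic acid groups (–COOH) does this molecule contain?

The carboxylic acid motif appears at heavy-atom positions 10, 23 in the SMILES.
Other groups present: 2 alkene, 1 ketone.
Carboxylic acid count: 2.

2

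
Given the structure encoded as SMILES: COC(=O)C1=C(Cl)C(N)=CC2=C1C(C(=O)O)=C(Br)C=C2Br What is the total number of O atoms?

4

Scan the SMILES for O atoms (remember two-letter symbols like Cl and Br are single atoms).
Oxygen count: 4.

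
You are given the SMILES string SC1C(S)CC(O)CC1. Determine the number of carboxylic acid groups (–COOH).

0

Scan the SMILES for the carboxylic acid motif — none present.
Groups that are present: 1 hydroxyl, 2 thiol.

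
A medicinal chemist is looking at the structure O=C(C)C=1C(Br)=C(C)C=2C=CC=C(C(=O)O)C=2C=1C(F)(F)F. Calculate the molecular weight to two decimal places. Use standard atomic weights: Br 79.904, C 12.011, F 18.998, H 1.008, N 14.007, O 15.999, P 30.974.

375.14 g/mol

First, the molecular formula is C15H10BrF3O3 (counting implicit H from valence).
  Br: 1 × 79.904 = 79.904
  C: 15 × 12.011 = 180.165
  F: 3 × 18.998 = 56.994
  H: 10 × 1.008 = 10.080
  O: 3 × 15.999 = 47.997
Sum: 1×79.904 + 15×12.011 + 3×18.998 + 10×1.008 + 3×15.999 = 375.140 → 375.14 g/mol.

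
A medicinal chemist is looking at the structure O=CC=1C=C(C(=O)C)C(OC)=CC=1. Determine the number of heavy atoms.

Every atom symbol written in the SMILES (organic subset) is one heavy atom; implicit H are not written.
Heavy atoms by element → C:10, O:3.
Total: 13.

13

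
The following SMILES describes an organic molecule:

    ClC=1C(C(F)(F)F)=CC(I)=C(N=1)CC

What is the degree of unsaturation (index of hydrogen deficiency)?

Degree of unsaturation = (number of rings) + (number of π bonds).
Ring closures in the SMILES: 1.
π bonds: 3 double bonds (each 1 DoU) → 3 DoU from unsaturation.
Total DoU = 1 + 3 = 4.

4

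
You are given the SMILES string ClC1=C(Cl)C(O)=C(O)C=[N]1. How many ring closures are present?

In SMILES, each pair of matching ring-closure digits denotes one ring-closing bond; the number of such bonds equals the number of independent rings.
Ring-closure bonds here: 1.

1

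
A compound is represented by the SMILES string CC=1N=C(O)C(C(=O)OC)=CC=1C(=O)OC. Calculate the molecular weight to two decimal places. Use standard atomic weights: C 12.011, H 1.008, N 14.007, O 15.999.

First, the molecular formula is C10H11NO5 (counting implicit H from valence).
  C: 10 × 12.011 = 120.110
  H: 11 × 1.008 = 11.088
  N: 1 × 14.007 = 14.007
  O: 5 × 15.999 = 79.995
Sum: 10×12.011 + 11×1.008 + 1×14.007 + 5×15.999 = 225.200 → 225.20 g/mol.

225.20 g/mol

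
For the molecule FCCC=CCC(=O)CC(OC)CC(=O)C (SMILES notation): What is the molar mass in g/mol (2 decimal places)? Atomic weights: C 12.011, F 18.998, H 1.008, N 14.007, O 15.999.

230.28 g/mol

First, the molecular formula is C12H19FO3 (counting implicit H from valence).
  C: 12 × 12.011 = 144.132
  F: 1 × 18.998 = 18.998
  H: 19 × 1.008 = 19.152
  O: 3 × 15.999 = 47.997
Sum: 12×12.011 + 1×18.998 + 19×1.008 + 3×15.999 = 230.279 → 230.28 g/mol.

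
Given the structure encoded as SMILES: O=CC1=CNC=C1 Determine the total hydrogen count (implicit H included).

Walk through each heavy atom and fill implicit hydrogens from standard valence (C 4, N 3, O 2, S 2, halogen 1):
  atom 1: O, bond orders sum to 2 (valence 2) → 0 H
  atom 2: C, bond orders sum to 3 (valence 4) → 1 H
  atom 3: C, bond orders sum to 4 (valence 4) → 0 H
  atom 4: C, bond orders sum to 3 (valence 4) → 1 H
  atom 5: N, bond orders sum to 2 (valence 3) → 1 H
  atom 6: C, bond orders sum to 3 (valence 4) → 1 H
  atom 7: C, bond orders sum to 3 (valence 4) → 1 H
Total hydrogens: 5.

5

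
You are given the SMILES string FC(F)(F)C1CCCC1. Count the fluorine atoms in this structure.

3

Scan the SMILES for F atoms (remember two-letter symbols like Cl and Br are single atoms).
Fluorine count: 3.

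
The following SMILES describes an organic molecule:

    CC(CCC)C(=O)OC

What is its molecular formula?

Walk through each heavy atom and fill implicit hydrogens from standard valence (C 4, N 3, O 2, S 2, halogen 1):
  atom 1: C, bond orders sum to 1 (valence 4) → 3 H
  atom 2: C, bond orders sum to 3 (valence 4) → 1 H
  atom 3: C, bond orders sum to 2 (valence 4) → 2 H
  atom 4: C, bond orders sum to 2 (valence 4) → 2 H
  atom 5: C, bond orders sum to 1 (valence 4) → 3 H
  atom 6: C, bond orders sum to 4 (valence 4) → 0 H
  atom 7: O, bond orders sum to 2 (valence 2) → 0 H
  atom 8: O, bond orders sum to 2 (valence 2) → 0 H
  atom 9: C, bond orders sum to 1 (valence 4) → 3 H
Totals → C:7, H:14, O:2.
In Hill order: C7H14O2.

C7H14O2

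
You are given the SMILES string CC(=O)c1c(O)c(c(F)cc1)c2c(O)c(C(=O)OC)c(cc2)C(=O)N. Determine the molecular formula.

C17H14FNO6

Walk through each heavy atom and fill implicit hydrogens from standard valence (C 4, N 3, O 2, S 2, halogen 1); for lowercase aromatic atoms, an aromatic c carries 1 H when it has two neighbours and 0 H with three, and aromatic n carries 0 H:
  atom 1: C, bond orders sum to 1 (valence 4) → 3 H
  atom 2: C, bond orders sum to 4 (valence 4) → 0 H
  atom 3: O, bond orders sum to 2 (valence 2) → 0 H
  atom 4: aromatic c, 3 neighbours → 0 H
  atom 5: aromatic c, 3 neighbours → 0 H
  atom 6: O, bond orders sum to 1 (valence 2) → 1 H
  atom 7: aromatic c, 3 neighbours → 0 H
  atom 8: aromatic c, 3 neighbours → 0 H
  atom 9: F (halogen, monovalent) → 0 H
  atom 10: aromatic c, 2 neighbours → 1 H
  atom 11: aromatic c, 2 neighbours → 1 H
  atom 12: aromatic c, 3 neighbours → 0 H
  atom 13: aromatic c, 3 neighbours → 0 H
  atom 14: O, bond orders sum to 1 (valence 2) → 1 H
  atom 15: aromatic c, 3 neighbours → 0 H
  atom 16: C, bond orders sum to 4 (valence 4) → 0 H
  atom 17: O, bond orders sum to 2 (valence 2) → 0 H
  atom 18: O, bond orders sum to 2 (valence 2) → 0 H
  atom 19: C, bond orders sum to 1 (valence 4) → 3 H
  atom 20: aromatic c, 3 neighbours → 0 H
  atom 21: aromatic c, 2 neighbours → 1 H
  atom 22: aromatic c, 2 neighbours → 1 H
  atom 23: C, bond orders sum to 4 (valence 4) → 0 H
  atom 24: O, bond orders sum to 2 (valence 2) → 0 H
  atom 25: N, bond orders sum to 1 (valence 3) → 2 H
Totals → C:17, H:14, F:1, N:1, O:6.
In Hill order: C17H14FNO6.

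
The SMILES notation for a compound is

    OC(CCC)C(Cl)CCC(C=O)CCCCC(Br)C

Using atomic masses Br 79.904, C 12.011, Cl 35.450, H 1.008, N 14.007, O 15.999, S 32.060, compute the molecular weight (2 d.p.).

First, the molecular formula is C15H28BrClO2 (counting implicit H from valence).
  Br: 1 × 79.904 = 79.904
  C: 15 × 12.011 = 180.165
  Cl: 1 × 35.450 = 35.450
  H: 28 × 1.008 = 28.224
  O: 2 × 15.999 = 31.998
Sum: 1×79.904 + 15×12.011 + 1×35.450 + 28×1.008 + 2×15.999 = 355.741 → 355.74 g/mol.

355.74 g/mol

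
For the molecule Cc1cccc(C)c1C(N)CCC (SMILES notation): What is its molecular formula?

Walk through each heavy atom and fill implicit hydrogens from standard valence (C 4, N 3, O 2, S 2, halogen 1); for lowercase aromatic atoms, an aromatic c carries 1 H when it has two neighbours and 0 H with three, and aromatic n carries 0 H:
  atom 1: C, bond orders sum to 1 (valence 4) → 3 H
  atom 2: aromatic c, 3 neighbours → 0 H
  atom 3: aromatic c, 2 neighbours → 1 H
  atom 4: aromatic c, 2 neighbours → 1 H
  atom 5: aromatic c, 2 neighbours → 1 H
  atom 6: aromatic c, 3 neighbours → 0 H
  atom 7: C, bond orders sum to 1 (valence 4) → 3 H
  atom 8: aromatic c, 3 neighbours → 0 H
  atom 9: C, bond orders sum to 3 (valence 4) → 1 H
  atom 10: N, bond orders sum to 1 (valence 3) → 2 H
  atom 11: C, bond orders sum to 2 (valence 4) → 2 H
  atom 12: C, bond orders sum to 2 (valence 4) → 2 H
  atom 13: C, bond orders sum to 1 (valence 4) → 3 H
Totals → C:12, H:19, N:1.

C12H19N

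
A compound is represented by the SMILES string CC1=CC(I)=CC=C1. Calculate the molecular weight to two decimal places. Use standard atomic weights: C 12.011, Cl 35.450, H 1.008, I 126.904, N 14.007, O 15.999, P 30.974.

First, the molecular formula is C7H7I (counting implicit H from valence).
  C: 7 × 12.011 = 84.077
  H: 7 × 1.008 = 7.056
  I: 1 × 126.904 = 126.904
Sum: 7×12.011 + 7×1.008 + 1×126.904 = 218.037 → 218.04 g/mol.

218.04 g/mol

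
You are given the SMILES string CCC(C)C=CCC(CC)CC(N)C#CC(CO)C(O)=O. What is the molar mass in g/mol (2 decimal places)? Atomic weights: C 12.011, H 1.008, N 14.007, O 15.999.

295.42 g/mol

First, the molecular formula is C17H29NO3 (counting implicit H from valence).
  C: 17 × 12.011 = 204.187
  H: 29 × 1.008 = 29.232
  N: 1 × 14.007 = 14.007
  O: 3 × 15.999 = 47.997
Sum: 17×12.011 + 29×1.008 + 1×14.007 + 3×15.999 = 295.423 → 295.42 g/mol.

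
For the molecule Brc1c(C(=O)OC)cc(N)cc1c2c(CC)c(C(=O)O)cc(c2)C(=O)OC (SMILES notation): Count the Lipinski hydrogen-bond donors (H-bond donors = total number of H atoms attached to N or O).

Donors: find every N or O and count the H atoms it carries.
  atom 5 (O): bond orders sum to 2 → 0 H
  atom 6 (O): bond orders sum to 2 → 0 H
  atom 10 (N): bond orders sum to 1 → 2 H
  atom 19 (O): bond orders sum to 2 → 0 H
  atom 20 (O): bond orders sum to 1 → 1 H
  atom 25 (O): bond orders sum to 2 → 0 H
  atom 26 (O): bond orders sum to 2 → 0 H
Lipinski HBD = 3.

3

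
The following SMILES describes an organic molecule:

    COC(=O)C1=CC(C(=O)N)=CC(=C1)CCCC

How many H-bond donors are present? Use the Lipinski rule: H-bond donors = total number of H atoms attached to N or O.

Donors: find every N or O and count the H atoms it carries.
  atom 2 (O): bond orders sum to 2 → 0 H
  atom 4 (O): bond orders sum to 2 → 0 H
  atom 9 (O): bond orders sum to 2 → 0 H
  atom 10 (N): bond orders sum to 1 → 2 H
Lipinski HBD = 2.

2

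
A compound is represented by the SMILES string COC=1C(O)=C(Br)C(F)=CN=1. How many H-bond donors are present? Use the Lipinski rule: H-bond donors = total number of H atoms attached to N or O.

1

Donors: find every N or O and count the H atoms it carries.
  atom 2 (O): bond orders sum to 2 → 0 H
  atom 5 (O): bond orders sum to 1 → 1 H
  atom 11 (N): bond orders sum to 3 → 0 H
Lipinski HBD = 1.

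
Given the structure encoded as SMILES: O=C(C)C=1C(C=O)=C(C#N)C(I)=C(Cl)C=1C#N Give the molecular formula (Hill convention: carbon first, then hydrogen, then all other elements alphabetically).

Walk through each heavy atom and fill implicit hydrogens from standard valence (C 4, N 3, O 2, S 2, halogen 1):
  atom 1: O, bond orders sum to 2 (valence 2) → 0 H
  atom 2: C, bond orders sum to 4 (valence 4) → 0 H
  atom 3: C, bond orders sum to 1 (valence 4) → 3 H
  atom 4: C, bond orders sum to 4 (valence 4) → 0 H
  atom 5: C, bond orders sum to 4 (valence 4) → 0 H
  atom 6: C, bond orders sum to 3 (valence 4) → 1 H
  atom 7: O, bond orders sum to 2 (valence 2) → 0 H
  atom 8: C, bond orders sum to 4 (valence 4) → 0 H
  atom 9: C, bond orders sum to 4 (valence 4) → 0 H
  atom 10: N, bond orders sum to 3 (valence 3) → 0 H
  atom 11: C, bond orders sum to 4 (valence 4) → 0 H
  atom 12: I (halogen, monovalent) → 0 H
  atom 13: C, bond orders sum to 4 (valence 4) → 0 H
  atom 14: Cl (halogen, monovalent) → 0 H
  atom 15: C, bond orders sum to 4 (valence 4) → 0 H
  atom 16: C, bond orders sum to 4 (valence 4) → 0 H
  atom 17: N, bond orders sum to 3 (valence 3) → 0 H
Totals → C:11, H:4, Cl:1, I:1, N:2, O:2.

C11H4ClIN2O2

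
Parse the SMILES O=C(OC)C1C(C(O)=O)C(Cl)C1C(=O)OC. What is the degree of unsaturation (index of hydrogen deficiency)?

4

Degree of unsaturation = (number of rings) + (number of π bonds).
Ring closures in the SMILES: 1.
π bonds: 3 double bonds (each 1 DoU) → 3 DoU from unsaturation.
Total DoU = 1 + 3 = 4.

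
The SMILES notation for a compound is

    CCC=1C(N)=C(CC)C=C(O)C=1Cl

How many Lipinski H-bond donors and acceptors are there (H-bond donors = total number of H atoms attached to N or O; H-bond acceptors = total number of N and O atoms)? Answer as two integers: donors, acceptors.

Donors: find every N or O and count the H atoms it carries.
  atom 5 (N): bond orders sum to 1 → 2 H
  atom 11 (O): bond orders sum to 1 → 1 H
Lipinski HBD = 3.
Acceptors: N atoms = 1, O atoms = 1 → HBA = 2.

3, 2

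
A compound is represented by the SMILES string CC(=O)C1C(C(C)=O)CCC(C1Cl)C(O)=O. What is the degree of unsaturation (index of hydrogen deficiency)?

4

Molecular formula: C11H15ClO4.
DoU = (2C + 2 + N − H − X) / 2, where X is the halogen count and O/S are ignored.
    = (2·11 + 2 + 0 − 15 − 1) / 2 = 8 / 2 = 4.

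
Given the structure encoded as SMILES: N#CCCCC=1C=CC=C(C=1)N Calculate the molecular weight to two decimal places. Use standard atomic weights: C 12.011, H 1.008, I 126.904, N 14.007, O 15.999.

160.22 g/mol

First, the molecular formula is C10H12N2 (counting implicit H from valence).
  C: 10 × 12.011 = 120.110
  H: 12 × 1.008 = 12.096
  N: 2 × 14.007 = 28.014
Sum: 10×12.011 + 12×1.008 + 2×14.007 = 160.220 → 160.22 g/mol.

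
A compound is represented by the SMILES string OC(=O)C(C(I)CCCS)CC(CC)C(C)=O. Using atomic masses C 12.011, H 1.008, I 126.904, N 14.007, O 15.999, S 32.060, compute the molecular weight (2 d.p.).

First, the molecular formula is C12H21IO3S (counting implicit H from valence).
  C: 12 × 12.011 = 144.132
  H: 21 × 1.008 = 21.168
  I: 1 × 126.904 = 126.904
  O: 3 × 15.999 = 47.997
  S: 1 × 32.060 = 32.060
Sum: 12×12.011 + 21×1.008 + 1×126.904 + 3×15.999 + 1×32.060 = 372.261 → 372.26 g/mol.

372.26 g/mol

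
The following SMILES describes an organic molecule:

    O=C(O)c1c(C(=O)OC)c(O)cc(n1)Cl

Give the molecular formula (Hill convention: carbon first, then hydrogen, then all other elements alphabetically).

Walk through each heavy atom and fill implicit hydrogens from standard valence (C 4, N 3, O 2, S 2, halogen 1); for lowercase aromatic atoms, an aromatic c carries 1 H when it has two neighbours and 0 H with three, and aromatic n carries 0 H:
  atom 1: O, bond orders sum to 2 (valence 2) → 0 H
  atom 2: C, bond orders sum to 4 (valence 4) → 0 H
  atom 3: O, bond orders sum to 1 (valence 2) → 1 H
  atom 4: aromatic c, 3 neighbours → 0 H
  atom 5: aromatic c, 3 neighbours → 0 H
  atom 6: C, bond orders sum to 4 (valence 4) → 0 H
  atom 7: O, bond orders sum to 2 (valence 2) → 0 H
  atom 8: O, bond orders sum to 2 (valence 2) → 0 H
  atom 9: C, bond orders sum to 1 (valence 4) → 3 H
  atom 10: aromatic c, 3 neighbours → 0 H
  atom 11: O, bond orders sum to 1 (valence 2) → 1 H
  atom 12: aromatic c, 2 neighbours → 1 H
  atom 13: aromatic c, 3 neighbours → 0 H
  atom 14: aromatic n, 2 neighbours → 0 H
  atom 15: Cl (halogen, monovalent) → 0 H
Totals → C:8, H:6, Cl:1, N:1, O:5.
In Hill order: C8H6ClNO5.

C8H6ClNO5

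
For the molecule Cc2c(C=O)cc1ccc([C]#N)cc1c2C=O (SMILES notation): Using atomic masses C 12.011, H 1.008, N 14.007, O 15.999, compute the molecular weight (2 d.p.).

First, the molecular formula is C14H9NO2 (counting implicit H from valence).
  C: 14 × 12.011 = 168.154
  H: 9 × 1.008 = 9.072
  N: 1 × 14.007 = 14.007
  O: 2 × 15.999 = 31.998
Sum: 14×12.011 + 9×1.008 + 1×14.007 + 2×15.999 = 223.231 → 223.23 g/mol.

223.23 g/mol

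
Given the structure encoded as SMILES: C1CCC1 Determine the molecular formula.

C4H8

Walk through each heavy atom and fill implicit hydrogens from standard valence (C 4, N 3, O 2, S 2, halogen 1):
  atom 1: C, bond orders sum to 2 (valence 4) → 2 H
  atom 2: C, bond orders sum to 2 (valence 4) → 2 H
  atom 3: C, bond orders sum to 2 (valence 4) → 2 H
  atom 4: C, bond orders sum to 2 (valence 4) → 2 H
Totals → C:4, H:8.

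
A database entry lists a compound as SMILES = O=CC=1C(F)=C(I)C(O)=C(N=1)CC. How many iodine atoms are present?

1

Scan the SMILES for I atoms (remember two-letter symbols like Cl and Br are single atoms).
Iodine count: 1.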